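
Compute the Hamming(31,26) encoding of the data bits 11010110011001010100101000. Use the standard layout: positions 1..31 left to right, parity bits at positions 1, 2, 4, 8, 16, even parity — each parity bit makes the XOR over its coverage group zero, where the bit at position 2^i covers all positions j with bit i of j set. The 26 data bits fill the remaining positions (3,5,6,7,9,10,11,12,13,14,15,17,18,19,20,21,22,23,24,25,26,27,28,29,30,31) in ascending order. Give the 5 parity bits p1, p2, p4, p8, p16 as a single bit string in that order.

Place data bits at non-power-of-two positions: b3=1, b5=1, b6=0, b7=1, b9=0, b10=1, b11=1, b12=0, b13=0, b14=1, b15=1, b17=0, b18=0, b19=1, b20=0, b21=1, b22=0, b23=1, b24=0, b25=0, b26=1, b27=0, b28=1, b29=0, b30=0, b31=0.
p1 = XOR of data positions {3,5,7,9,11,13,15,17,19,21,23,25,27,29,31} = 1⊕1⊕1⊕0⊕1⊕0⊕1⊕0⊕1⊕1⊕1⊕0⊕0⊕0⊕0 = 0
p2 = XOR of data positions {3,6,7,10,11,14,15,18,19,22,23,26,27,30,31} = 1⊕0⊕1⊕1⊕1⊕1⊕1⊕0⊕1⊕0⊕1⊕1⊕0⊕0⊕0 = 1
p4 = XOR of data positions {5,6,7,12,13,14,15,20,21,22,23,28,29,30,31} = 1⊕0⊕1⊕0⊕0⊕1⊕1⊕0⊕1⊕0⊕1⊕1⊕0⊕0⊕0 = 1
p8 = XOR of data positions {9,10,11,12,13,14,15,24,25,26,27,28,29,30,31} = 0⊕1⊕1⊕0⊕0⊕1⊕1⊕0⊕0⊕1⊕0⊕1⊕0⊕0⊕0 = 0
p16 = XOR of data positions {17,18,19,20,21,22,23,24,25,26,27,28,29,30,31} = 0⊕0⊕1⊕0⊕1⊕0⊕1⊕0⊕0⊕1⊕0⊕1⊕0⊕0⊕0 = 1
Parity bits p1,p2,p4,p8,p16 = 01101

01101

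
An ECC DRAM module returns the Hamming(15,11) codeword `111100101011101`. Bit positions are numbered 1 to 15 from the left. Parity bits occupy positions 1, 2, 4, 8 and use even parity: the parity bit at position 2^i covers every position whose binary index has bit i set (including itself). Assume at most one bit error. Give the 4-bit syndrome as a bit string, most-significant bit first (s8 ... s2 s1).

s1: b1⊕b3⊕b5⊕b7⊕b9⊕b11⊕b13⊕b15 = 1⊕1⊕0⊕1⊕1⊕1⊕1⊕1 = 1
s2: b2⊕b3⊕b6⊕b7⊕b10⊕b11⊕b14⊕b15 = 1⊕1⊕0⊕1⊕0⊕1⊕0⊕1 = 1
s4: b4⊕b5⊕b6⊕b7⊕b12⊕b13⊕b14⊕b15 = 1⊕0⊕0⊕1⊕1⊕1⊕0⊕1 = 1
s8: b8⊕b9⊕b10⊕b11⊕b12⊕b13⊕b14⊕b15 = 0⊕1⊕0⊕1⊕1⊕1⊕0⊕1 = 1
Syndrome (s8...s1) = 1111 → position 15.

1111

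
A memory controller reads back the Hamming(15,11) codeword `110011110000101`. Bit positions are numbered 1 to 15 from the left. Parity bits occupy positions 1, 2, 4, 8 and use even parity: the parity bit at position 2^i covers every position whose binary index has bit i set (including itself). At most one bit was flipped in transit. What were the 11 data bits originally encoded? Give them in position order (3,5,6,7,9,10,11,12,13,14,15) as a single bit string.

s1: b1⊕b3⊕b5⊕b7⊕b9⊕b11⊕b13⊕b15 = 1⊕0⊕1⊕1⊕0⊕0⊕1⊕1 = 1
s2: b2⊕b3⊕b6⊕b7⊕b10⊕b11⊕b14⊕b15 = 1⊕0⊕1⊕1⊕0⊕0⊕0⊕1 = 0
s4: b4⊕b5⊕b6⊕b7⊕b12⊕b13⊕b14⊕b15 = 0⊕1⊕1⊕1⊕0⊕1⊕0⊕1 = 1
s8: b8⊕b9⊕b10⊕b11⊕b12⊕b13⊕b14⊕b15 = 1⊕0⊕0⊕0⊕0⊕1⊕0⊕1 = 1
Syndrome (s8...s1) = 1101 → position 13.
Flip bit 13: corrected codeword = 110011110000001
Data bits at positions 3,5,6,7,9,10,11,12,13,14,15: 01110000001

01110000001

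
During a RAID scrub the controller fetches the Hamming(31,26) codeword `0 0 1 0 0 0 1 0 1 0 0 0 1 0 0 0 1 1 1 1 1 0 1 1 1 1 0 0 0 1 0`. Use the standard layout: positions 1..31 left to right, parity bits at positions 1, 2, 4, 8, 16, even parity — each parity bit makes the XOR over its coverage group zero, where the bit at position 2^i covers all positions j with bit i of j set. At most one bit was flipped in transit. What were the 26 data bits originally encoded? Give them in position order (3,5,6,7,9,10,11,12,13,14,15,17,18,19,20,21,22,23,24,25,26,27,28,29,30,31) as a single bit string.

00011000100111110111100010

s1: b1⊕b3⊕b5⊕b7⊕b9⊕b11⊕b13⊕b15⊕b17⊕b19⊕b21⊕b23⊕b25⊕b27⊕b29⊕b31 = 0⊕1⊕0⊕1⊕1⊕0⊕1⊕0⊕1⊕1⊕1⊕1⊕1⊕0⊕0⊕0 = 1
s2: b2⊕b3⊕b6⊕b7⊕b10⊕b11⊕b14⊕b15⊕b18⊕b19⊕b22⊕b23⊕b26⊕b27⊕b30⊕b31 = 0⊕1⊕0⊕1⊕0⊕0⊕0⊕0⊕1⊕1⊕0⊕1⊕1⊕0⊕1⊕0 = 1
s4: b4⊕b5⊕b6⊕b7⊕b12⊕b13⊕b14⊕b15⊕b20⊕b21⊕b22⊕b23⊕b28⊕b29⊕b30⊕b31 = 0⊕0⊕0⊕1⊕0⊕1⊕0⊕0⊕1⊕1⊕0⊕1⊕0⊕0⊕1⊕0 = 0
s8: b8⊕b9⊕b10⊕b11⊕b12⊕b13⊕b14⊕b15⊕b24⊕b25⊕b26⊕b27⊕b28⊕b29⊕b30⊕b31 = 0⊕1⊕0⊕0⊕0⊕1⊕0⊕0⊕1⊕1⊕1⊕0⊕0⊕0⊕1⊕0 = 0
s16: b16⊕b17⊕b18⊕b19⊕b20⊕b21⊕b22⊕b23⊕b24⊕b25⊕b26⊕b27⊕b28⊕b29⊕b30⊕b31 = 0⊕1⊕1⊕1⊕1⊕1⊕0⊕1⊕1⊕1⊕1⊕0⊕0⊕0⊕1⊕0 = 0
Syndrome (s16...s1) = 00011 → position 3.
Flip bit 3: corrected codeword = 0000001010001000111110111100010
Data bits at positions 3,5,6,7,9,10,11,12,13,14,15,17,18,19,20,21,22,23,24,25,26,27,28,29,30,31: 00011000100111110111100010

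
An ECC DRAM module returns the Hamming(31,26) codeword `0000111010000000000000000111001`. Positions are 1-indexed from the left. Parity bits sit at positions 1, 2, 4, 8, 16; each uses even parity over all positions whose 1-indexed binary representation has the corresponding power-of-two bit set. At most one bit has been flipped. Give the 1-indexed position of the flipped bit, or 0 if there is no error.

15

s1: b1⊕b3⊕b5⊕b7⊕b9⊕b11⊕b13⊕b15⊕b17⊕b19⊕b21⊕b23⊕b25⊕b27⊕b29⊕b31 = 0⊕0⊕1⊕1⊕1⊕0⊕0⊕0⊕0⊕0⊕0⊕0⊕0⊕1⊕0⊕1 = 1
s2: b2⊕b3⊕b6⊕b7⊕b10⊕b11⊕b14⊕b15⊕b18⊕b19⊕b22⊕b23⊕b26⊕b27⊕b30⊕b31 = 0⊕0⊕1⊕1⊕0⊕0⊕0⊕0⊕0⊕0⊕0⊕0⊕1⊕1⊕0⊕1 = 1
s4: b4⊕b5⊕b6⊕b7⊕b12⊕b13⊕b14⊕b15⊕b20⊕b21⊕b22⊕b23⊕b28⊕b29⊕b30⊕b31 = 0⊕1⊕1⊕1⊕0⊕0⊕0⊕0⊕0⊕0⊕0⊕0⊕1⊕0⊕0⊕1 = 1
s8: b8⊕b9⊕b10⊕b11⊕b12⊕b13⊕b14⊕b15⊕b24⊕b25⊕b26⊕b27⊕b28⊕b29⊕b30⊕b31 = 0⊕1⊕0⊕0⊕0⊕0⊕0⊕0⊕0⊕0⊕1⊕1⊕1⊕0⊕0⊕1 = 1
s16: b16⊕b17⊕b18⊕b19⊕b20⊕b21⊕b22⊕b23⊕b24⊕b25⊕b26⊕b27⊕b28⊕b29⊕b30⊕b31 = 0⊕0⊕0⊕0⊕0⊕0⊕0⊕0⊕0⊕0⊕1⊕1⊕1⊕0⊕0⊕1 = 0
Syndrome (s16...s1) = 01111 → position 15.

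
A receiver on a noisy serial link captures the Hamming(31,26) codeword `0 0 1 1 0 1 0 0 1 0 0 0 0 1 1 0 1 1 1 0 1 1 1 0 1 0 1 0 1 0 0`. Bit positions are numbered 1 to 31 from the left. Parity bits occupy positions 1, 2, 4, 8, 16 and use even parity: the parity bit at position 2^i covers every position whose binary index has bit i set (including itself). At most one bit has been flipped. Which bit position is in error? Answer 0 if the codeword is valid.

s1: b1⊕b3⊕b5⊕b7⊕b9⊕b11⊕b13⊕b15⊕b17⊕b19⊕b21⊕b23⊕b25⊕b27⊕b29⊕b31 = 0⊕1⊕0⊕0⊕1⊕0⊕0⊕1⊕1⊕1⊕1⊕1⊕1⊕1⊕1⊕0 = 0
s2: b2⊕b3⊕b6⊕b7⊕b10⊕b11⊕b14⊕b15⊕b18⊕b19⊕b22⊕b23⊕b26⊕b27⊕b30⊕b31 = 0⊕1⊕1⊕0⊕0⊕0⊕1⊕1⊕1⊕1⊕1⊕1⊕0⊕1⊕0⊕0 = 1
s4: b4⊕b5⊕b6⊕b7⊕b12⊕b13⊕b14⊕b15⊕b20⊕b21⊕b22⊕b23⊕b28⊕b29⊕b30⊕b31 = 1⊕0⊕1⊕0⊕0⊕0⊕1⊕1⊕0⊕1⊕1⊕1⊕0⊕1⊕0⊕0 = 0
s8: b8⊕b9⊕b10⊕b11⊕b12⊕b13⊕b14⊕b15⊕b24⊕b25⊕b26⊕b27⊕b28⊕b29⊕b30⊕b31 = 0⊕1⊕0⊕0⊕0⊕0⊕1⊕1⊕0⊕1⊕0⊕1⊕0⊕1⊕0⊕0 = 0
s16: b16⊕b17⊕b18⊕b19⊕b20⊕b21⊕b22⊕b23⊕b24⊕b25⊕b26⊕b27⊕b28⊕b29⊕b30⊕b31 = 0⊕1⊕1⊕1⊕0⊕1⊕1⊕1⊕0⊕1⊕0⊕1⊕0⊕1⊕0⊕0 = 1
Syndrome (s16...s1) = 10010 → position 18.

18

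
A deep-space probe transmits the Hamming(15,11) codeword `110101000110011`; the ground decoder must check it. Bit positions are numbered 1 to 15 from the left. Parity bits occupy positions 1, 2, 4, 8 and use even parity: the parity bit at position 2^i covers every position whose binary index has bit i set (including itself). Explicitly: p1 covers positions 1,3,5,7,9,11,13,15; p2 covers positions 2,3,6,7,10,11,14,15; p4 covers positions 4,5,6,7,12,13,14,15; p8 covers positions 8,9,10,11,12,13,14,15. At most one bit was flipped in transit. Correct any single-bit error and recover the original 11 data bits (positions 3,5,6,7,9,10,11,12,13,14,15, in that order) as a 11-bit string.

s1: b1⊕b3⊕b5⊕b7⊕b9⊕b11⊕b13⊕b15 = 1⊕0⊕0⊕0⊕0⊕1⊕0⊕1 = 1
s2: b2⊕b3⊕b6⊕b7⊕b10⊕b11⊕b14⊕b15 = 1⊕0⊕1⊕0⊕1⊕1⊕1⊕1 = 0
s4: b4⊕b5⊕b6⊕b7⊕b12⊕b13⊕b14⊕b15 = 1⊕0⊕1⊕0⊕0⊕0⊕1⊕1 = 0
s8: b8⊕b9⊕b10⊕b11⊕b12⊕b13⊕b14⊕b15 = 0⊕0⊕1⊕1⊕0⊕0⊕1⊕1 = 0
Syndrome (s8...s1) = 0001 → position 1.
Flip bit 1: corrected codeword = 010101000110011
Data bits at positions 3,5,6,7,9,10,11,12,13,14,15: 00100110011

00100110011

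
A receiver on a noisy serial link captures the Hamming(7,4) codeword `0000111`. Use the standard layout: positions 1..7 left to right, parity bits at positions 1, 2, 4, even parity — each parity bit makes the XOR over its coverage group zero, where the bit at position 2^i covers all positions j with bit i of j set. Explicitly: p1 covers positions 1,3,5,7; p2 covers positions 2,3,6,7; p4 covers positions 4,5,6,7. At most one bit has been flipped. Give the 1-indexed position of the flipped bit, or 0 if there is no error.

4

s1: b1⊕b3⊕b5⊕b7 = 0⊕0⊕1⊕1 = 0
s2: b2⊕b3⊕b6⊕b7 = 0⊕0⊕1⊕1 = 0
s4: b4⊕b5⊕b6⊕b7 = 0⊕1⊕1⊕1 = 1
Syndrome (s4...s1) = 100 → position 4.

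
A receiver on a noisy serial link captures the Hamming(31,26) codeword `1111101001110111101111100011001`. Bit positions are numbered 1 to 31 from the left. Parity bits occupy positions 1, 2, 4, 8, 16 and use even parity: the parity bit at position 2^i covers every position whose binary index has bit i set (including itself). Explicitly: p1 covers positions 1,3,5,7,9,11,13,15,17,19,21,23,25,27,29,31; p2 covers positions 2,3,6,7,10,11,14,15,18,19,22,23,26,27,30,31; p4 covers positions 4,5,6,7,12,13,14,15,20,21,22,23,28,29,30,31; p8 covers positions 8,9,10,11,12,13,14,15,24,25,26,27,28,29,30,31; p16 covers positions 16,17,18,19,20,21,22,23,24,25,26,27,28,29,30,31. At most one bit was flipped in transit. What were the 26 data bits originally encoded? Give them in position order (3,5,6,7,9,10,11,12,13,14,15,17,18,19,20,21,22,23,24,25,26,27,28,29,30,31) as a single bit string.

11010111011101111100011001

s1: b1⊕b3⊕b5⊕b7⊕b9⊕b11⊕b13⊕b15⊕b17⊕b19⊕b21⊕b23⊕b25⊕b27⊕b29⊕b31 = 1⊕1⊕1⊕1⊕0⊕1⊕0⊕1⊕1⊕1⊕1⊕1⊕0⊕1⊕0⊕1 = 0
s2: b2⊕b3⊕b6⊕b7⊕b10⊕b11⊕b14⊕b15⊕b18⊕b19⊕b22⊕b23⊕b26⊕b27⊕b30⊕b31 = 1⊕1⊕0⊕1⊕1⊕1⊕1⊕1⊕0⊕1⊕1⊕1⊕0⊕1⊕0⊕1 = 0
s4: b4⊕b5⊕b6⊕b7⊕b12⊕b13⊕b14⊕b15⊕b20⊕b21⊕b22⊕b23⊕b28⊕b29⊕b30⊕b31 = 1⊕1⊕0⊕1⊕1⊕0⊕1⊕1⊕1⊕1⊕1⊕1⊕1⊕0⊕0⊕1 = 0
s8: b8⊕b9⊕b10⊕b11⊕b12⊕b13⊕b14⊕b15⊕b24⊕b25⊕b26⊕b27⊕b28⊕b29⊕b30⊕b31 = 0⊕0⊕1⊕1⊕1⊕0⊕1⊕1⊕0⊕0⊕0⊕1⊕1⊕0⊕0⊕1 = 0
s16: b16⊕b17⊕b18⊕b19⊕b20⊕b21⊕b22⊕b23⊕b24⊕b25⊕b26⊕b27⊕b28⊕b29⊕b30⊕b31 = 1⊕1⊕0⊕1⊕1⊕1⊕1⊕1⊕0⊕0⊕0⊕1⊕1⊕0⊕0⊕1 = 0
Syndrome (s16...s1) = 00000 → position 0 (no error).
No correction needed.
Data bits at positions 3,5,6,7,9,10,11,12,13,14,15,17,18,19,20,21,22,23,24,25,26,27,28,29,30,31: 11010111011101111100011001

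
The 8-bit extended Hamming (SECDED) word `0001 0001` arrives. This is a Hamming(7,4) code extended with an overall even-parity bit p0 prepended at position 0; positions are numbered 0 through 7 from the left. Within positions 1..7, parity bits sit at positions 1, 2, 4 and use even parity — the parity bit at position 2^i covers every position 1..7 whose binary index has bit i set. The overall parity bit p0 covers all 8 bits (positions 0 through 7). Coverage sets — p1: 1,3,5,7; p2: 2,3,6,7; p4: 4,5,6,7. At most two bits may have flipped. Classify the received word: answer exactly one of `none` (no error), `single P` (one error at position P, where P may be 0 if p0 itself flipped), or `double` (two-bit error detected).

double

s1: b1⊕b3⊕b5⊕b7 = 0⊕1⊕0⊕1 = 0
s2: b2⊕b3⊕b6⊕b7 = 0⊕1⊕0⊕1 = 0
s4: b4⊕b5⊕b6⊕b7 = 0⊕0⊕0⊕1 = 1
Syndrome (s4...s1) = 100 → position 4.
Overall parity (XOR of all 8 bits, including p0): 0⊕0⊕0⊕1⊕0⊕0⊕0⊕1 = 0
Overall=0, syndrome position=4 → double-bit error detected (uncorrectable).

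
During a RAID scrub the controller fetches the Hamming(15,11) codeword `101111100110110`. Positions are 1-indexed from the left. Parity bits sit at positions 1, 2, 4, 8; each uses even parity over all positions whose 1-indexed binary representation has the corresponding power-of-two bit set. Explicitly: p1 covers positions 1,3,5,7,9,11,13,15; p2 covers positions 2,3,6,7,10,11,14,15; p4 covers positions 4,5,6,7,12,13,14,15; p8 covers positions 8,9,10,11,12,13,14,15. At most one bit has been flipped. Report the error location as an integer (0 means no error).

s1: b1⊕b3⊕b5⊕b7⊕b9⊕b11⊕b13⊕b15 = 1⊕1⊕1⊕1⊕0⊕1⊕1⊕0 = 0
s2: b2⊕b3⊕b6⊕b7⊕b10⊕b11⊕b14⊕b15 = 0⊕1⊕1⊕1⊕1⊕1⊕1⊕0 = 0
s4: b4⊕b5⊕b6⊕b7⊕b12⊕b13⊕b14⊕b15 = 1⊕1⊕1⊕1⊕0⊕1⊕1⊕0 = 0
s8: b8⊕b9⊕b10⊕b11⊕b12⊕b13⊕b14⊕b15 = 0⊕0⊕1⊕1⊕0⊕1⊕1⊕0 = 0
Syndrome (s8...s1) = 0000 → position 0 (no error).

0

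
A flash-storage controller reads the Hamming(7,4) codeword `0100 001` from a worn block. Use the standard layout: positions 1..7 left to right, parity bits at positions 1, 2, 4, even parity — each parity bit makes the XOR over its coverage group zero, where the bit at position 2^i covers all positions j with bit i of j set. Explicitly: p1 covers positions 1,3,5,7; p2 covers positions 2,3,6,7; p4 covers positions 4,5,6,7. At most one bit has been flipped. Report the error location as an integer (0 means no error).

s1: b1⊕b3⊕b5⊕b7 = 0⊕0⊕0⊕1 = 1
s2: b2⊕b3⊕b6⊕b7 = 1⊕0⊕0⊕1 = 0
s4: b4⊕b5⊕b6⊕b7 = 0⊕0⊕0⊕1 = 1
Syndrome (s4...s1) = 101 → position 5.

5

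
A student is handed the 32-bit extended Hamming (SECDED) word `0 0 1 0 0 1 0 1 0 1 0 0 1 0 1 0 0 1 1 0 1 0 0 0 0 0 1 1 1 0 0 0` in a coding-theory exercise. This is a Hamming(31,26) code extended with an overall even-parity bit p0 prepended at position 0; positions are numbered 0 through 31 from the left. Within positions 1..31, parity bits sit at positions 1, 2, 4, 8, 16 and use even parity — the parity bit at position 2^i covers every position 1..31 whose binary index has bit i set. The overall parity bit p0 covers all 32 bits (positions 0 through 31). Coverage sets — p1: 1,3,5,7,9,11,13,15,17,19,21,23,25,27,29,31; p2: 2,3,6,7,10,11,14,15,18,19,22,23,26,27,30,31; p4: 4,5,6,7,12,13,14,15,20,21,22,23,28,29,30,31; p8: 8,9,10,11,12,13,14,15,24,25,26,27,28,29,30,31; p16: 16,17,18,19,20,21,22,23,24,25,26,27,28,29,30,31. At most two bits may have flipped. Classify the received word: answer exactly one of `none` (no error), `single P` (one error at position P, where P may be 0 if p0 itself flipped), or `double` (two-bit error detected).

s1: b1⊕b3⊕b5⊕b7⊕b9⊕b11⊕b13⊕b15⊕b17⊕b19⊕b21⊕b23⊕b25⊕b27⊕b29⊕b31 = 0⊕0⊕1⊕1⊕1⊕0⊕0⊕0⊕1⊕0⊕0⊕0⊕0⊕1⊕0⊕0 = 1
s2: b2⊕b3⊕b6⊕b7⊕b10⊕b11⊕b14⊕b15⊕b18⊕b19⊕b22⊕b23⊕b26⊕b27⊕b30⊕b31 = 1⊕0⊕0⊕1⊕0⊕0⊕1⊕0⊕1⊕0⊕0⊕0⊕1⊕1⊕0⊕0 = 0
s4: b4⊕b5⊕b6⊕b7⊕b12⊕b13⊕b14⊕b15⊕b20⊕b21⊕b22⊕b23⊕b28⊕b29⊕b30⊕b31 = 0⊕1⊕0⊕1⊕1⊕0⊕1⊕0⊕1⊕0⊕0⊕0⊕1⊕0⊕0⊕0 = 0
s8: b8⊕b9⊕b10⊕b11⊕b12⊕b13⊕b14⊕b15⊕b24⊕b25⊕b26⊕b27⊕b28⊕b29⊕b30⊕b31 = 0⊕1⊕0⊕0⊕1⊕0⊕1⊕0⊕0⊕0⊕1⊕1⊕1⊕0⊕0⊕0 = 0
s16: b16⊕b17⊕b18⊕b19⊕b20⊕b21⊕b22⊕b23⊕b24⊕b25⊕b26⊕b27⊕b28⊕b29⊕b30⊕b31 = 0⊕1⊕1⊕0⊕1⊕0⊕0⊕0⊕0⊕0⊕1⊕1⊕1⊕0⊕0⊕0 = 0
Syndrome (s16...s1) = 00001 → position 1.
Overall parity (XOR of all 32 bits, including p0): 0⊕0⊕1⊕0⊕0⊕1⊕0⊕1⊕0⊕1⊕0⊕0⊕1⊕0⊕1⊕0⊕0⊕1⊕1⊕0⊕1⊕0⊕0⊕0⊕0⊕0⊕1⊕1⊕1⊕0⊕0⊕0 = 0
Overall=0, syndrome position=1 → double-bit error detected (uncorrectable).

double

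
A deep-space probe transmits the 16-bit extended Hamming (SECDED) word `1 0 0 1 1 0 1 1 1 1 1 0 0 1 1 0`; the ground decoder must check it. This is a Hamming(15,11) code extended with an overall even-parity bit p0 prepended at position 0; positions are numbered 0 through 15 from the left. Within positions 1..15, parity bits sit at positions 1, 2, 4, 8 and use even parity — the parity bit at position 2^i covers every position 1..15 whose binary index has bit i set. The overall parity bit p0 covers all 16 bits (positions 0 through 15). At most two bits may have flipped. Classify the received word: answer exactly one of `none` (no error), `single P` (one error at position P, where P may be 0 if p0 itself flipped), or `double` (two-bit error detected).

s1: b1⊕b3⊕b5⊕b7⊕b9⊕b11⊕b13⊕b15 = 0⊕1⊕0⊕1⊕1⊕0⊕1⊕0 = 0
s2: b2⊕b3⊕b6⊕b7⊕b10⊕b11⊕b14⊕b15 = 0⊕1⊕1⊕1⊕1⊕0⊕1⊕0 = 1
s4: b4⊕b5⊕b6⊕b7⊕b12⊕b13⊕b14⊕b15 = 1⊕0⊕1⊕1⊕0⊕1⊕1⊕0 = 1
s8: b8⊕b9⊕b10⊕b11⊕b12⊕b13⊕b14⊕b15 = 1⊕1⊕1⊕0⊕0⊕1⊕1⊕0 = 1
Syndrome (s8...s1) = 1110 → position 14.
Overall parity (XOR of all 16 bits, including p0): 1⊕0⊕0⊕1⊕1⊕0⊕1⊕1⊕1⊕1⊕1⊕0⊕0⊕1⊕1⊕0 = 0
Overall=0, syndrome position=14 → double-bit error detected (uncorrectable).

double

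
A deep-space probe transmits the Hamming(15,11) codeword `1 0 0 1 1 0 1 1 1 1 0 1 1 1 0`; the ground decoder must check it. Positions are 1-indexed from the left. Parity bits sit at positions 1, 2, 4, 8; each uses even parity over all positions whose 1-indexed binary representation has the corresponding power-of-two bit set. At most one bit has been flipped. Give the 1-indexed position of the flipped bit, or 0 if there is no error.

s1: b1⊕b3⊕b5⊕b7⊕b9⊕b11⊕b13⊕b15 = 1⊕0⊕1⊕1⊕1⊕0⊕1⊕0 = 1
s2: b2⊕b3⊕b6⊕b7⊕b10⊕b11⊕b14⊕b15 = 0⊕0⊕0⊕1⊕1⊕0⊕1⊕0 = 1
s4: b4⊕b5⊕b6⊕b7⊕b12⊕b13⊕b14⊕b15 = 1⊕1⊕0⊕1⊕1⊕1⊕1⊕0 = 0
s8: b8⊕b9⊕b10⊕b11⊕b12⊕b13⊕b14⊕b15 = 1⊕1⊕1⊕0⊕1⊕1⊕1⊕0 = 0
Syndrome (s8...s1) = 0011 → position 3.

3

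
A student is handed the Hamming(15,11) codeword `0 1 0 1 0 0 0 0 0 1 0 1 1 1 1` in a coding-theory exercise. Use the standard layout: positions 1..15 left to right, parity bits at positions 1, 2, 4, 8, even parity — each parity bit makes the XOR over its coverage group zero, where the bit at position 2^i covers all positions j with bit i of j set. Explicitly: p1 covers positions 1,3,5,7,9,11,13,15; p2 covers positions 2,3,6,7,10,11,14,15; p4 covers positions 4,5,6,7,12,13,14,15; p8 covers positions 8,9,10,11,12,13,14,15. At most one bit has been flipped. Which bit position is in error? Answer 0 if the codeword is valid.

s1: b1⊕b3⊕b5⊕b7⊕b9⊕b11⊕b13⊕b15 = 0⊕0⊕0⊕0⊕0⊕0⊕1⊕1 = 0
s2: b2⊕b3⊕b6⊕b7⊕b10⊕b11⊕b14⊕b15 = 1⊕0⊕0⊕0⊕1⊕0⊕1⊕1 = 0
s4: b4⊕b5⊕b6⊕b7⊕b12⊕b13⊕b14⊕b15 = 1⊕0⊕0⊕0⊕1⊕1⊕1⊕1 = 1
s8: b8⊕b9⊕b10⊕b11⊕b12⊕b13⊕b14⊕b15 = 0⊕0⊕1⊕0⊕1⊕1⊕1⊕1 = 1
Syndrome (s8...s1) = 1100 → position 12.

12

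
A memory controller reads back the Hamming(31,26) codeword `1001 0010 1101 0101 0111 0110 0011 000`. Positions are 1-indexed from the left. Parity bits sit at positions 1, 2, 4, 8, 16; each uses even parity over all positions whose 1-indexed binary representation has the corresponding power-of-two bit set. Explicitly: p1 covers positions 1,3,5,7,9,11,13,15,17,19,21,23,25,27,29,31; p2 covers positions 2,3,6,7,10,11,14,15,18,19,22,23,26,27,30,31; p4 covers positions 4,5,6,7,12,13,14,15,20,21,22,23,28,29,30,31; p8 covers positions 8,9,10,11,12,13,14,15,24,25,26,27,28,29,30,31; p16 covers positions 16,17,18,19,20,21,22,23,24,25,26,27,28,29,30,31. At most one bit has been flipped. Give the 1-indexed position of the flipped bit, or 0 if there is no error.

s1: b1⊕b3⊕b5⊕b7⊕b9⊕b11⊕b13⊕b15⊕b17⊕b19⊕b21⊕b23⊕b25⊕b27⊕b29⊕b31 = 1⊕0⊕0⊕1⊕1⊕0⊕0⊕0⊕0⊕1⊕0⊕1⊕0⊕1⊕0⊕0 = 0
s2: b2⊕b3⊕b6⊕b7⊕b10⊕b11⊕b14⊕b15⊕b18⊕b19⊕b22⊕b23⊕b26⊕b27⊕b30⊕b31 = 0⊕0⊕0⊕1⊕1⊕0⊕1⊕0⊕1⊕1⊕1⊕1⊕0⊕1⊕0⊕0 = 0
s4: b4⊕b5⊕b6⊕b7⊕b12⊕b13⊕b14⊕b15⊕b20⊕b21⊕b22⊕b23⊕b28⊕b29⊕b30⊕b31 = 1⊕0⊕0⊕1⊕1⊕0⊕1⊕0⊕1⊕0⊕1⊕1⊕1⊕0⊕0⊕0 = 0
s8: b8⊕b9⊕b10⊕b11⊕b12⊕b13⊕b14⊕b15⊕b24⊕b25⊕b26⊕b27⊕b28⊕b29⊕b30⊕b31 = 0⊕1⊕1⊕0⊕1⊕0⊕1⊕0⊕0⊕0⊕0⊕1⊕1⊕0⊕0⊕0 = 0
s16: b16⊕b17⊕b18⊕b19⊕b20⊕b21⊕b22⊕b23⊕b24⊕b25⊕b26⊕b27⊕b28⊕b29⊕b30⊕b31 = 1⊕0⊕1⊕1⊕1⊕0⊕1⊕1⊕0⊕0⊕0⊕1⊕1⊕0⊕0⊕0 = 0
Syndrome (s16...s1) = 00000 → position 0 (no error).

0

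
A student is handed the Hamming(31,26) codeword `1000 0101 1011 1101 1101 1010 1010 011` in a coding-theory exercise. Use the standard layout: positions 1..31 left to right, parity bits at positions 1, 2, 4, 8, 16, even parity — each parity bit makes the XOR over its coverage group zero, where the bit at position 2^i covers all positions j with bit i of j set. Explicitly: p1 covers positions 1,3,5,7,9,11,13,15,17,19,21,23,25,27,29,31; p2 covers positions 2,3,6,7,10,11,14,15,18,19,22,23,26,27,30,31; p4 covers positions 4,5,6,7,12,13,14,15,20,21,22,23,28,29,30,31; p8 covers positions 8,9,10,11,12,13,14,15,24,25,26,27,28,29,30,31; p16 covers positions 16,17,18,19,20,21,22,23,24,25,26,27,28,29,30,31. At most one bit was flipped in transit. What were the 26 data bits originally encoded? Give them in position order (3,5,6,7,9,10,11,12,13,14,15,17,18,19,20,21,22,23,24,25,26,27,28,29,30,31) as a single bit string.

00101011110110110101010011

s1: b1⊕b3⊕b5⊕b7⊕b9⊕b11⊕b13⊕b15⊕b17⊕b19⊕b21⊕b23⊕b25⊕b27⊕b29⊕b31 = 1⊕0⊕0⊕0⊕1⊕1⊕1⊕0⊕1⊕0⊕1⊕1⊕1⊕1⊕0⊕1 = 0
s2: b2⊕b3⊕b6⊕b7⊕b10⊕b11⊕b14⊕b15⊕b18⊕b19⊕b22⊕b23⊕b26⊕b27⊕b30⊕b31 = 0⊕0⊕1⊕0⊕0⊕1⊕1⊕0⊕1⊕0⊕0⊕1⊕0⊕1⊕1⊕1 = 0
s4: b4⊕b5⊕b6⊕b7⊕b12⊕b13⊕b14⊕b15⊕b20⊕b21⊕b22⊕b23⊕b28⊕b29⊕b30⊕b31 = 0⊕0⊕1⊕0⊕1⊕1⊕1⊕0⊕1⊕1⊕0⊕1⊕0⊕0⊕1⊕1 = 1
s8: b8⊕b9⊕b10⊕b11⊕b12⊕b13⊕b14⊕b15⊕b24⊕b25⊕b26⊕b27⊕b28⊕b29⊕b30⊕b31 = 1⊕1⊕0⊕1⊕1⊕1⊕1⊕0⊕0⊕1⊕0⊕1⊕0⊕0⊕1⊕1 = 0
s16: b16⊕b17⊕b18⊕b19⊕b20⊕b21⊕b22⊕b23⊕b24⊕b25⊕b26⊕b27⊕b28⊕b29⊕b30⊕b31 = 1⊕1⊕1⊕0⊕1⊕1⊕0⊕1⊕0⊕1⊕0⊕1⊕0⊕0⊕1⊕1 = 0
Syndrome (s16...s1) = 00100 → position 4.
Flip bit 4: corrected codeword = 1001010110111101110110101010011
Data bits at positions 3,5,6,7,9,10,11,12,13,14,15,17,18,19,20,21,22,23,24,25,26,27,28,29,30,31: 00101011110110110101010011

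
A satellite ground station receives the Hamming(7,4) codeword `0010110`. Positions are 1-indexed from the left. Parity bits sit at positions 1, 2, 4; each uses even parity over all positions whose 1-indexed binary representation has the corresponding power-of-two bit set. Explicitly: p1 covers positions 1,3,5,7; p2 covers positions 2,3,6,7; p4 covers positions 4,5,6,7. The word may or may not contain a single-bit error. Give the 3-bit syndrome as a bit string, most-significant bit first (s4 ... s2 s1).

s1: b1⊕b3⊕b5⊕b7 = 0⊕1⊕1⊕0 = 0
s2: b2⊕b3⊕b6⊕b7 = 0⊕1⊕1⊕0 = 0
s4: b4⊕b5⊕b6⊕b7 = 0⊕1⊕1⊕0 = 0
Syndrome (s4...s1) = 000 → position 0 (no error).

000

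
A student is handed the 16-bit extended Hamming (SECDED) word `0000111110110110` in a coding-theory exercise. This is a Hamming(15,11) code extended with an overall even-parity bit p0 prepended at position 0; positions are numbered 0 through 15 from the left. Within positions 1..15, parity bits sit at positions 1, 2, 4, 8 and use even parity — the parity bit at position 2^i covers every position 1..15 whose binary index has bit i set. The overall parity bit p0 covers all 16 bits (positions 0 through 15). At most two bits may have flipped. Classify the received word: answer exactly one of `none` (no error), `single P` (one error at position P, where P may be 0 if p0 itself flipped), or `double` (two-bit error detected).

single 10

s1: b1⊕b3⊕b5⊕b7⊕b9⊕b11⊕b13⊕b15 = 0⊕0⊕1⊕1⊕0⊕1⊕1⊕0 = 0
s2: b2⊕b3⊕b6⊕b7⊕b10⊕b11⊕b14⊕b15 = 0⊕0⊕1⊕1⊕1⊕1⊕1⊕0 = 1
s4: b4⊕b5⊕b6⊕b7⊕b12⊕b13⊕b14⊕b15 = 1⊕1⊕1⊕1⊕0⊕1⊕1⊕0 = 0
s8: b8⊕b9⊕b10⊕b11⊕b12⊕b13⊕b14⊕b15 = 1⊕0⊕1⊕1⊕0⊕1⊕1⊕0 = 1
Syndrome (s8...s1) = 1010 → position 10.
Overall parity (XOR of all 16 bits, including p0): 0⊕0⊕0⊕0⊕1⊕1⊕1⊕1⊕1⊕0⊕1⊕1⊕0⊕1⊕1⊕0 = 1
Overall=1, syndrome position=10 → single-bit error at position 10.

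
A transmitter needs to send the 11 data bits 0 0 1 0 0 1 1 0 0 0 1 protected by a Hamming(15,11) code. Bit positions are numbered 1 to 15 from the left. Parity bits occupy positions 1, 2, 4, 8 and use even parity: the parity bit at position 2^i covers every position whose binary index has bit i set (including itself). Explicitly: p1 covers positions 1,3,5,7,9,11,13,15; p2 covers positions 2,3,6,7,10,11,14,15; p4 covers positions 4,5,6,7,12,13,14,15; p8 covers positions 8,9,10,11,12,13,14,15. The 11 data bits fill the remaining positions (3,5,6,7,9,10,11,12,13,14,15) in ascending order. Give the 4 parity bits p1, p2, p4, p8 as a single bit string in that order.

0001

Place data bits at non-power-of-two positions: b3=0, b5=0, b6=1, b7=0, b9=0, b10=1, b11=1, b12=0, b13=0, b14=0, b15=1.
p1 = XOR of data positions {3,5,7,9,11,13,15} = 0⊕0⊕0⊕0⊕1⊕0⊕1 = 0
p2 = XOR of data positions {3,6,7,10,11,14,15} = 0⊕1⊕0⊕1⊕1⊕0⊕1 = 0
p4 = XOR of data positions {5,6,7,12,13,14,15} = 0⊕1⊕0⊕0⊕0⊕0⊕1 = 0
p8 = XOR of data positions {9,10,11,12,13,14,15} = 0⊕1⊕1⊕0⊕0⊕0⊕1 = 1
Parity bits p1,p2,p4,p8 = 0001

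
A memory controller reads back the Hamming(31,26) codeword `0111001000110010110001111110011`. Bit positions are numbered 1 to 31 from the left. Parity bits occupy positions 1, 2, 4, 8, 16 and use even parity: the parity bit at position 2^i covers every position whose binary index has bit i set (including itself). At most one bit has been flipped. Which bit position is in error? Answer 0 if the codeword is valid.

s1: b1⊕b3⊕b5⊕b7⊕b9⊕b11⊕b13⊕b15⊕b17⊕b19⊕b21⊕b23⊕b25⊕b27⊕b29⊕b31 = 0⊕1⊕0⊕1⊕0⊕1⊕0⊕1⊕1⊕0⊕0⊕1⊕1⊕1⊕0⊕1 = 1
s2: b2⊕b3⊕b6⊕b7⊕b10⊕b11⊕b14⊕b15⊕b18⊕b19⊕b22⊕b23⊕b26⊕b27⊕b30⊕b31 = 1⊕1⊕0⊕1⊕0⊕1⊕0⊕1⊕1⊕0⊕1⊕1⊕1⊕1⊕1⊕1 = 0
s4: b4⊕b5⊕b6⊕b7⊕b12⊕b13⊕b14⊕b15⊕b20⊕b21⊕b22⊕b23⊕b28⊕b29⊕b30⊕b31 = 1⊕0⊕0⊕1⊕1⊕0⊕0⊕1⊕0⊕0⊕1⊕1⊕0⊕0⊕1⊕1 = 0
s8: b8⊕b9⊕b10⊕b11⊕b12⊕b13⊕b14⊕b15⊕b24⊕b25⊕b26⊕b27⊕b28⊕b29⊕b30⊕b31 = 0⊕0⊕0⊕1⊕1⊕0⊕0⊕1⊕1⊕1⊕1⊕1⊕0⊕0⊕1⊕1 = 1
s16: b16⊕b17⊕b18⊕b19⊕b20⊕b21⊕b22⊕b23⊕b24⊕b25⊕b26⊕b27⊕b28⊕b29⊕b30⊕b31 = 0⊕1⊕1⊕0⊕0⊕0⊕1⊕1⊕1⊕1⊕1⊕1⊕0⊕0⊕1⊕1 = 0
Syndrome (s16...s1) = 01001 → position 9.

9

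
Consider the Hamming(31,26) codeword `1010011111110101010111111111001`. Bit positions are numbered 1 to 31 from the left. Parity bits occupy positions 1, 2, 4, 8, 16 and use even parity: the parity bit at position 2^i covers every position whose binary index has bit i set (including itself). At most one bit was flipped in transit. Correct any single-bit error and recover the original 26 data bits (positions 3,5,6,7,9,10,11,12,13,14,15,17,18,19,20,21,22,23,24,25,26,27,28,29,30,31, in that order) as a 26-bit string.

s1: b1⊕b3⊕b5⊕b7⊕b9⊕b11⊕b13⊕b15⊕b17⊕b19⊕b21⊕b23⊕b25⊕b27⊕b29⊕b31 = 1⊕1⊕0⊕1⊕1⊕1⊕0⊕0⊕0⊕0⊕1⊕1⊕1⊕1⊕0⊕1 = 0
s2: b2⊕b3⊕b6⊕b7⊕b10⊕b11⊕b14⊕b15⊕b18⊕b19⊕b22⊕b23⊕b26⊕b27⊕b30⊕b31 = 0⊕1⊕1⊕1⊕1⊕1⊕1⊕0⊕1⊕0⊕1⊕1⊕1⊕1⊕0⊕1 = 0
s4: b4⊕b5⊕b6⊕b7⊕b12⊕b13⊕b14⊕b15⊕b20⊕b21⊕b22⊕b23⊕b28⊕b29⊕b30⊕b31 = 0⊕0⊕1⊕1⊕1⊕0⊕1⊕0⊕1⊕1⊕1⊕1⊕1⊕0⊕0⊕1 = 0
s8: b8⊕b9⊕b10⊕b11⊕b12⊕b13⊕b14⊕b15⊕b24⊕b25⊕b26⊕b27⊕b28⊕b29⊕b30⊕b31 = 1⊕1⊕1⊕1⊕1⊕0⊕1⊕0⊕1⊕1⊕1⊕1⊕1⊕0⊕0⊕1 = 0
s16: b16⊕b17⊕b18⊕b19⊕b20⊕b21⊕b22⊕b23⊕b24⊕b25⊕b26⊕b27⊕b28⊕b29⊕b30⊕b31 = 1⊕0⊕1⊕0⊕1⊕1⊕1⊕1⊕1⊕1⊕1⊕1⊕1⊕0⊕0⊕1 = 0
Syndrome (s16...s1) = 00000 → position 0 (no error).
No correction needed.
Data bits at positions 3,5,6,7,9,10,11,12,13,14,15,17,18,19,20,21,22,23,24,25,26,27,28,29,30,31: 10111111010010111111111001

10111111010010111111111001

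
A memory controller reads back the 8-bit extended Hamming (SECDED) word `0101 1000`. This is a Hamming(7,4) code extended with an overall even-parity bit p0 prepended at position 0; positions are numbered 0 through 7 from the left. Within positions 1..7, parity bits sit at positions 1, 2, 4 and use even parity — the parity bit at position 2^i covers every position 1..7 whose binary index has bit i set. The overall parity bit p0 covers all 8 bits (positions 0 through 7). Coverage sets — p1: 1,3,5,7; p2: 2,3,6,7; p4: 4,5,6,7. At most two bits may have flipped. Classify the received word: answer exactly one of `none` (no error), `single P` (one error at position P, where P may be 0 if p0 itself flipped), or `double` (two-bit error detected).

s1: b1⊕b3⊕b5⊕b7 = 1⊕1⊕0⊕0 = 0
s2: b2⊕b3⊕b6⊕b7 = 0⊕1⊕0⊕0 = 1
s4: b4⊕b5⊕b6⊕b7 = 1⊕0⊕0⊕0 = 1
Syndrome (s4...s1) = 110 → position 6.
Overall parity (XOR of all 8 bits, including p0): 0⊕1⊕0⊕1⊕1⊕0⊕0⊕0 = 1
Overall=1, syndrome position=6 → single-bit error at position 6.

single 6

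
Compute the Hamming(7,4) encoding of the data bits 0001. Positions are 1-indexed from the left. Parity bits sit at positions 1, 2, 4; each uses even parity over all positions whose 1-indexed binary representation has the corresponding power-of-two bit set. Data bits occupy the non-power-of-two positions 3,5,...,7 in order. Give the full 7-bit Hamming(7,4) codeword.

1101001

Place data bits at non-power-of-two positions: b3=0, b5=0, b6=0, b7=1.
p1 = XOR of data positions {3,5,7} = 0⊕0⊕1 = 1
p2 = XOR of data positions {3,6,7} = 0⊕0⊕1 = 1
p4 = XOR of data positions {5,6,7} = 0⊕0⊕1 = 1
Codeword b1..b7 = 1101001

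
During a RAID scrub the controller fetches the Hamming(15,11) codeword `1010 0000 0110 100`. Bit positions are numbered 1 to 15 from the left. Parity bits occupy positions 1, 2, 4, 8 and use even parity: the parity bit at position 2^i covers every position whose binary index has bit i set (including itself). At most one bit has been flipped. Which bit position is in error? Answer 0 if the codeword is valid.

s1: b1⊕b3⊕b5⊕b7⊕b9⊕b11⊕b13⊕b15 = 1⊕1⊕0⊕0⊕0⊕1⊕1⊕0 = 0
s2: b2⊕b3⊕b6⊕b7⊕b10⊕b11⊕b14⊕b15 = 0⊕1⊕0⊕0⊕1⊕1⊕0⊕0 = 1
s4: b4⊕b5⊕b6⊕b7⊕b12⊕b13⊕b14⊕b15 = 0⊕0⊕0⊕0⊕0⊕1⊕0⊕0 = 1
s8: b8⊕b9⊕b10⊕b11⊕b12⊕b13⊕b14⊕b15 = 0⊕0⊕1⊕1⊕0⊕1⊕0⊕0 = 1
Syndrome (s8...s1) = 1110 → position 14.

14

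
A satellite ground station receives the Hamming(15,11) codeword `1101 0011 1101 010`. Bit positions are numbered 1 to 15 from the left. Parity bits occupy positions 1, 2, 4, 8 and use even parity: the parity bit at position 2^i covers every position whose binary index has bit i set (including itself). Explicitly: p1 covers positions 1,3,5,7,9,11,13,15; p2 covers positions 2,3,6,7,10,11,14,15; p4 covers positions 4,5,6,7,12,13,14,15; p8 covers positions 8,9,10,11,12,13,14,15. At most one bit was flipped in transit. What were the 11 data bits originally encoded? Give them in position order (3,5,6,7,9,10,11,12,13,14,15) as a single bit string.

s1: b1⊕b3⊕b5⊕b7⊕b9⊕b11⊕b13⊕b15 = 1⊕0⊕0⊕1⊕1⊕0⊕0⊕0 = 1
s2: b2⊕b3⊕b6⊕b7⊕b10⊕b11⊕b14⊕b15 = 1⊕0⊕0⊕1⊕1⊕0⊕1⊕0 = 0
s4: b4⊕b5⊕b6⊕b7⊕b12⊕b13⊕b14⊕b15 = 1⊕0⊕0⊕1⊕1⊕0⊕1⊕0 = 0
s8: b8⊕b9⊕b10⊕b11⊕b12⊕b13⊕b14⊕b15 = 1⊕1⊕1⊕0⊕1⊕0⊕1⊕0 = 1
Syndrome (s8...s1) = 1001 → position 9.
Flip bit 9: corrected codeword = 110100110101010
Data bits at positions 3,5,6,7,9,10,11,12,13,14,15: 00010101010

00010101010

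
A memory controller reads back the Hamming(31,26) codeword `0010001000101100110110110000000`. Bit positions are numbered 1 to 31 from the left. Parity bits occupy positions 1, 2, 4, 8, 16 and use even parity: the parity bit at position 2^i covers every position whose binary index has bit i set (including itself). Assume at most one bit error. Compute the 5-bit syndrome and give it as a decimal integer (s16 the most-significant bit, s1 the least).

1

s1: b1⊕b3⊕b5⊕b7⊕b9⊕b11⊕b13⊕b15⊕b17⊕b19⊕b21⊕b23⊕b25⊕b27⊕b29⊕b31 = 0⊕1⊕0⊕1⊕0⊕1⊕1⊕0⊕1⊕0⊕1⊕1⊕0⊕0⊕0⊕0 = 1
s2: b2⊕b3⊕b6⊕b7⊕b10⊕b11⊕b14⊕b15⊕b18⊕b19⊕b22⊕b23⊕b26⊕b27⊕b30⊕b31 = 0⊕1⊕0⊕1⊕0⊕1⊕1⊕0⊕1⊕0⊕0⊕1⊕0⊕0⊕0⊕0 = 0
s4: b4⊕b5⊕b6⊕b7⊕b12⊕b13⊕b14⊕b15⊕b20⊕b21⊕b22⊕b23⊕b28⊕b29⊕b30⊕b31 = 0⊕0⊕0⊕1⊕0⊕1⊕1⊕0⊕1⊕1⊕0⊕1⊕0⊕0⊕0⊕0 = 0
s8: b8⊕b9⊕b10⊕b11⊕b12⊕b13⊕b14⊕b15⊕b24⊕b25⊕b26⊕b27⊕b28⊕b29⊕b30⊕b31 = 0⊕0⊕0⊕1⊕0⊕1⊕1⊕0⊕1⊕0⊕0⊕0⊕0⊕0⊕0⊕0 = 0
s16: b16⊕b17⊕b18⊕b19⊕b20⊕b21⊕b22⊕b23⊕b24⊕b25⊕b26⊕b27⊕b28⊕b29⊕b30⊕b31 = 0⊕1⊕1⊕0⊕1⊕1⊕0⊕1⊕1⊕0⊕0⊕0⊕0⊕0⊕0⊕0 = 0
Syndrome (s16...s1) = 00001 → position 1.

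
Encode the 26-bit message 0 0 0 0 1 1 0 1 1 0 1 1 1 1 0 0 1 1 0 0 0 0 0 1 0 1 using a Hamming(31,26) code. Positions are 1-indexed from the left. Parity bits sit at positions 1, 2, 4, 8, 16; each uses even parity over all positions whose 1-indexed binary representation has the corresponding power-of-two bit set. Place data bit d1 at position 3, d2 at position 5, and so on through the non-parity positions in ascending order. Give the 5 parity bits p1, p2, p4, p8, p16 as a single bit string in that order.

Place data bits at non-power-of-two positions: b3=0, b5=0, b6=0, b7=0, b9=1, b10=1, b11=0, b12=1, b13=1, b14=0, b15=1, b17=1, b18=1, b19=1, b20=0, b21=0, b22=1, b23=1, b24=0, b25=0, b26=0, b27=0, b28=0, b29=1, b30=0, b31=1.
p1 = XOR of data positions {3,5,7,9,11,13,15,17,19,21,23,25,27,29,31} = 0⊕0⊕0⊕1⊕0⊕1⊕1⊕1⊕1⊕0⊕1⊕0⊕0⊕1⊕1 = 0
p2 = XOR of data positions {3,6,7,10,11,14,15,18,19,22,23,26,27,30,31} = 0⊕0⊕0⊕1⊕0⊕0⊕1⊕1⊕1⊕1⊕1⊕0⊕0⊕0⊕1 = 1
p4 = XOR of data positions {5,6,7,12,13,14,15,20,21,22,23,28,29,30,31} = 0⊕0⊕0⊕1⊕1⊕0⊕1⊕0⊕0⊕1⊕1⊕0⊕1⊕0⊕1 = 1
p8 = XOR of data positions {9,10,11,12,13,14,15,24,25,26,27,28,29,30,31} = 1⊕1⊕0⊕1⊕1⊕0⊕1⊕0⊕0⊕0⊕0⊕0⊕1⊕0⊕1 = 1
p16 = XOR of data positions {17,18,19,20,21,22,23,24,25,26,27,28,29,30,31} = 1⊕1⊕1⊕0⊕0⊕1⊕1⊕0⊕0⊕0⊕0⊕0⊕1⊕0⊕1 = 1
Parity bits p1,p2,p4,p8,p16 = 01111

01111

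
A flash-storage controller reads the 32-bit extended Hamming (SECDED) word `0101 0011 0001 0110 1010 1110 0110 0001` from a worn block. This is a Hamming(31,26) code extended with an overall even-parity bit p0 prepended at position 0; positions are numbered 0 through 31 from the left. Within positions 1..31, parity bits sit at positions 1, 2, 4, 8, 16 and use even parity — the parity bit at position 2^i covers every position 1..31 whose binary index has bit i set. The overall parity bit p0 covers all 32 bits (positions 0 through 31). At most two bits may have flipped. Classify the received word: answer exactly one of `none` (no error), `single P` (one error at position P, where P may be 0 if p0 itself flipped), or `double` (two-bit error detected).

s1: b1⊕b3⊕b5⊕b7⊕b9⊕b11⊕b13⊕b15⊕b17⊕b19⊕b21⊕b23⊕b25⊕b27⊕b29⊕b31 = 1⊕1⊕0⊕1⊕0⊕1⊕1⊕0⊕0⊕0⊕1⊕0⊕1⊕0⊕0⊕1 = 0
s2: b2⊕b3⊕b6⊕b7⊕b10⊕b11⊕b14⊕b15⊕b18⊕b19⊕b22⊕b23⊕b26⊕b27⊕b30⊕b31 = 0⊕1⊕1⊕1⊕0⊕1⊕1⊕0⊕1⊕0⊕1⊕0⊕1⊕0⊕0⊕1 = 1
s4: b4⊕b5⊕b6⊕b7⊕b12⊕b13⊕b14⊕b15⊕b20⊕b21⊕b22⊕b23⊕b28⊕b29⊕b30⊕b31 = 0⊕0⊕1⊕1⊕0⊕1⊕1⊕0⊕1⊕1⊕1⊕0⊕0⊕0⊕0⊕1 = 0
s8: b8⊕b9⊕b10⊕b11⊕b12⊕b13⊕b14⊕b15⊕b24⊕b25⊕b26⊕b27⊕b28⊕b29⊕b30⊕b31 = 0⊕0⊕0⊕1⊕0⊕1⊕1⊕0⊕0⊕1⊕1⊕0⊕0⊕0⊕0⊕1 = 0
s16: b16⊕b17⊕b18⊕b19⊕b20⊕b21⊕b22⊕b23⊕b24⊕b25⊕b26⊕b27⊕b28⊕b29⊕b30⊕b31 = 1⊕0⊕1⊕0⊕1⊕1⊕1⊕0⊕0⊕1⊕1⊕0⊕0⊕0⊕0⊕1 = 0
Syndrome (s16...s1) = 00010 → position 2.
Overall parity (XOR of all 32 bits, including p0): 0⊕1⊕0⊕1⊕0⊕0⊕1⊕1⊕0⊕0⊕0⊕1⊕0⊕1⊕1⊕0⊕1⊕0⊕1⊕0⊕1⊕1⊕1⊕0⊕0⊕1⊕1⊕0⊕0⊕0⊕0⊕1 = 1
Overall=1, syndrome position=2 → single-bit error at position 2.

single 2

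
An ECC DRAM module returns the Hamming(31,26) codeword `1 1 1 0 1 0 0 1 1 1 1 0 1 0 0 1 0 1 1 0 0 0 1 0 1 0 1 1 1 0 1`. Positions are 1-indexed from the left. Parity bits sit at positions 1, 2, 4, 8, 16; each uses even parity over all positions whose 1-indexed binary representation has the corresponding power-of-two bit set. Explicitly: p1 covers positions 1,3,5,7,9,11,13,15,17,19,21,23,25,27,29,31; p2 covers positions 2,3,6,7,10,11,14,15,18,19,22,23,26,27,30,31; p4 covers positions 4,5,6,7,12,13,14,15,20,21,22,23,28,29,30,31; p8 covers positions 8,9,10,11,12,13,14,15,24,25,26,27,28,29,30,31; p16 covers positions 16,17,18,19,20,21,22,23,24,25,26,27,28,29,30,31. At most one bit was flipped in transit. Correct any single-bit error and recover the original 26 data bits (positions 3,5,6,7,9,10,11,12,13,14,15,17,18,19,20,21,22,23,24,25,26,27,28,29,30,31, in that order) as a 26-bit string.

11001110100001000101011101

s1: b1⊕b3⊕b5⊕b7⊕b9⊕b11⊕b13⊕b15⊕b17⊕b19⊕b21⊕b23⊕b25⊕b27⊕b29⊕b31 = 1⊕1⊕1⊕0⊕1⊕1⊕1⊕0⊕0⊕1⊕0⊕1⊕1⊕1⊕1⊕1 = 0
s2: b2⊕b3⊕b6⊕b7⊕b10⊕b11⊕b14⊕b15⊕b18⊕b19⊕b22⊕b23⊕b26⊕b27⊕b30⊕b31 = 1⊕1⊕0⊕0⊕1⊕1⊕0⊕0⊕1⊕1⊕0⊕1⊕0⊕1⊕0⊕1 = 1
s4: b4⊕b5⊕b6⊕b7⊕b12⊕b13⊕b14⊕b15⊕b20⊕b21⊕b22⊕b23⊕b28⊕b29⊕b30⊕b31 = 0⊕1⊕0⊕0⊕0⊕1⊕0⊕0⊕0⊕0⊕0⊕1⊕1⊕1⊕0⊕1 = 0
s8: b8⊕b9⊕b10⊕b11⊕b12⊕b13⊕b14⊕b15⊕b24⊕b25⊕b26⊕b27⊕b28⊕b29⊕b30⊕b31 = 1⊕1⊕1⊕1⊕0⊕1⊕0⊕0⊕0⊕1⊕0⊕1⊕1⊕1⊕0⊕1 = 0
s16: b16⊕b17⊕b18⊕b19⊕b20⊕b21⊕b22⊕b23⊕b24⊕b25⊕b26⊕b27⊕b28⊕b29⊕b30⊕b31 = 1⊕0⊕1⊕1⊕0⊕0⊕0⊕1⊕0⊕1⊕0⊕1⊕1⊕1⊕0⊕1 = 1
Syndrome (s16...s1) = 10010 → position 18.
Flip bit 18: corrected codeword = 1110100111101001001000101011101
Data bits at positions 3,5,6,7,9,10,11,12,13,14,15,17,18,19,20,21,22,23,24,25,26,27,28,29,30,31: 11001110100001000101011101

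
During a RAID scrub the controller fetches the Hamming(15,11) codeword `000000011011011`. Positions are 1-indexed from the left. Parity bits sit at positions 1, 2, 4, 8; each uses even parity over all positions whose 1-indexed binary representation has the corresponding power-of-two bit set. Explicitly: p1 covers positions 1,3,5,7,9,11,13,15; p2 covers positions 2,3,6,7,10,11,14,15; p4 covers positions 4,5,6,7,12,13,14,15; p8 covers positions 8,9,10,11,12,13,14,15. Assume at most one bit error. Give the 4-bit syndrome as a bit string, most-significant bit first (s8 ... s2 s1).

0111

s1: b1⊕b3⊕b5⊕b7⊕b9⊕b11⊕b13⊕b15 = 0⊕0⊕0⊕0⊕1⊕1⊕0⊕1 = 1
s2: b2⊕b3⊕b6⊕b7⊕b10⊕b11⊕b14⊕b15 = 0⊕0⊕0⊕0⊕0⊕1⊕1⊕1 = 1
s4: b4⊕b5⊕b6⊕b7⊕b12⊕b13⊕b14⊕b15 = 0⊕0⊕0⊕0⊕1⊕0⊕1⊕1 = 1
s8: b8⊕b9⊕b10⊕b11⊕b12⊕b13⊕b14⊕b15 = 1⊕1⊕0⊕1⊕1⊕0⊕1⊕1 = 0
Syndrome (s8...s1) = 0111 → position 7.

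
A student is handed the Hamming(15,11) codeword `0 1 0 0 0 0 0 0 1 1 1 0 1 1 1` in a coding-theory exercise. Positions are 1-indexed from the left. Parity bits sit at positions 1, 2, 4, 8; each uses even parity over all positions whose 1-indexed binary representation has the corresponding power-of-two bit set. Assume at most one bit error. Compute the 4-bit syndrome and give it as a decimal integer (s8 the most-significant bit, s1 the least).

6

s1: b1⊕b3⊕b5⊕b7⊕b9⊕b11⊕b13⊕b15 = 0⊕0⊕0⊕0⊕1⊕1⊕1⊕1 = 0
s2: b2⊕b3⊕b6⊕b7⊕b10⊕b11⊕b14⊕b15 = 1⊕0⊕0⊕0⊕1⊕1⊕1⊕1 = 1
s4: b4⊕b5⊕b6⊕b7⊕b12⊕b13⊕b14⊕b15 = 0⊕0⊕0⊕0⊕0⊕1⊕1⊕1 = 1
s8: b8⊕b9⊕b10⊕b11⊕b12⊕b13⊕b14⊕b15 = 0⊕1⊕1⊕1⊕0⊕1⊕1⊕1 = 0
Syndrome (s8...s1) = 0110 → position 6.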